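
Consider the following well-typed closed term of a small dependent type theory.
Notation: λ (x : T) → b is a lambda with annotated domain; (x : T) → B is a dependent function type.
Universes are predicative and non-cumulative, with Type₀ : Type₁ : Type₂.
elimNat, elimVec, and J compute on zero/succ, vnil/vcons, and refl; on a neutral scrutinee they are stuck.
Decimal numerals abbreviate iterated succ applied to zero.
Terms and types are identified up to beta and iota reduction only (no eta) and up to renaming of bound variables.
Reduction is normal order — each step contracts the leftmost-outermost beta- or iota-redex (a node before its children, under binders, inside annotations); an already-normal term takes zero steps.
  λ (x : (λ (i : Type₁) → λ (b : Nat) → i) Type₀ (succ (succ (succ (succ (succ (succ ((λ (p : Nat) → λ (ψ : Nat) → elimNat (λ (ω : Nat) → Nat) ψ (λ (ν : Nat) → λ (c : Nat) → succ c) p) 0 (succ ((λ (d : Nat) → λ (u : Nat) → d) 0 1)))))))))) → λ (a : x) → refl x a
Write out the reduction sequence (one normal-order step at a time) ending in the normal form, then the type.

normal-order reduction sequence:
  λ (x : (λ (i : Type₁) → λ (b : Nat) → i) Type₀ (succ (succ (succ (succ (succ (succ ((λ (p : Nat) → λ (ψ : Nat) → elimNat (λ (ω : Nat) → Nat) ψ (λ (ν : Nat) → λ (c : Nat) → succ c) p) 0 (succ ((λ (d : Nat) → λ (u : Nat) → d) 0 1)))))))))) → λ (a : x) → refl x a
  ~> λ (x : (λ (i : Nat) → Type₀) (succ (succ (succ (succ (succ (succ ((λ (b : Nat) → λ (p : Nat) → elimNat (λ (ψ : Nat) → Nat) p (λ (ω : Nat) → λ (ν : Nat) → succ ν) b) 0 (succ ((λ (c : Nat) → λ (d : Nat) → c) 0 1)))))))))) → λ (u : x) → refl x u
  ~> λ (x : Type₀) → λ (i : x) → refl x i
the term's type:
  (x : Type₀) → (i : x) → Eq x i i


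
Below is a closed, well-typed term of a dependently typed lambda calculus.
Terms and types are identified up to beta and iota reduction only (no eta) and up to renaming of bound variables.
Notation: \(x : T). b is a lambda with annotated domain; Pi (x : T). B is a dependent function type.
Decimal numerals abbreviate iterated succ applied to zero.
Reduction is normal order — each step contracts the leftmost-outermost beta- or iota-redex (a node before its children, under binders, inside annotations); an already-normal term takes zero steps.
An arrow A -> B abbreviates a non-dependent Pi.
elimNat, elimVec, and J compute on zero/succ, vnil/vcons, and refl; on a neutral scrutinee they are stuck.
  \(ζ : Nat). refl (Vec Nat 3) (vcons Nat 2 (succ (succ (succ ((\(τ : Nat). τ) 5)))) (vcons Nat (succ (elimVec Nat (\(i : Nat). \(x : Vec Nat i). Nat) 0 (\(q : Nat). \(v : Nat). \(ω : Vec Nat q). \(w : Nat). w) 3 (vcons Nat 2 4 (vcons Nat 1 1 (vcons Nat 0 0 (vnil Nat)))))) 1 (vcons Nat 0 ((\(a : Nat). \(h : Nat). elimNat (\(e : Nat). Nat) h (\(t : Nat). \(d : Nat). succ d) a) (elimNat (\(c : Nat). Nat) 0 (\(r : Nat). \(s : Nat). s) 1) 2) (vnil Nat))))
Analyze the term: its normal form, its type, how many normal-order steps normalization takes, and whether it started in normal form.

resulting normal form:
  \(ζ : Nat). refl (Vec Nat 3) (vcons Nat 2 8 (vcons Nat 1 1 (vcons Nat 0 2 (vnil Nat))))
the term's type:
  Nat -> Eq (Vec Nat 3) (vcons Nat 2 8 (vcons Nat 1 1 (vcons Nat 0 2 (vnil Nat)))) (vcons Nat 2 8 (vcons Nat 1 1 (vcons Nat 0 2 (vnil Nat))))
steps to reach normal form (normal order): 24
started in normal form: no
first redex: a beta-redex


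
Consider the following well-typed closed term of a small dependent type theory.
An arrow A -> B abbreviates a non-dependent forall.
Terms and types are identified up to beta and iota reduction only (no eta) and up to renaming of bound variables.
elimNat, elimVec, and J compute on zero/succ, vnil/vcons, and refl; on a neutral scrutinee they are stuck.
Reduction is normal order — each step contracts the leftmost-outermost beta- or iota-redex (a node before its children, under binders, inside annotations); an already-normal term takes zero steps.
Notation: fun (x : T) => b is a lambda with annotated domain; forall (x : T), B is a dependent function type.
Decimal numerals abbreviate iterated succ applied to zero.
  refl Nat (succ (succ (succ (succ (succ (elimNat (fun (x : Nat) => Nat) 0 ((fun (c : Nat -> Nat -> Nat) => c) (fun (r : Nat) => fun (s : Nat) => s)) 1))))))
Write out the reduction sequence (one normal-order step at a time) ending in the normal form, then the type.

normal-order reduction:
  refl Nat (succ (succ (succ (succ (succ (elimNat (fun (x : Nat) => Nat) 0 ((fun (c : Nat -> Nat -> Nat) => c) (fun (r : Nat) => fun (s : Nat) => s)) 1))))))
  ~> refl Nat (succ (succ (succ (succ (succ ((fun (x : Nat -> Nat -> Nat) => x) (fun (c : Nat) => fun (r : Nat) => r) 0 (elimNat (fun (s : Nat) => Nat) 0 ((fun (y : Nat -> Nat -> Nat) => y) (fun (ω : Nat) => fun (η : Nat) => η)) 0)))))))
  ~> refl Nat (succ (succ (succ (succ (succ ((fun (x : Nat) => fun (c : Nat) => c) 0 (elimNat (fun (r : Nat) => Nat) 0 ((fun (s : Nat -> Nat -> Nat) => s) (fun (y : Nat) => fun (ω : Nat) => ω)) 0)))))))
  ~> refl Nat (succ (succ (succ (succ (succ ((fun (x : Nat) => x) (elimNat (fun (c : Nat) => Nat) 0 ((fun (r : Nat -> Nat -> Nat) => r) (fun (s : Nat) => fun (y : Nat) => y)) 0)))))))
  ~> refl Nat (succ (succ (succ (succ (succ (elimNat (fun (x : Nat) => Nat) 0 ((fun (c : Nat -> Nat -> Nat) => c) (fun (r : Nat) => fun (s : Nat) => s)) 0))))))
  ~> refl Nat 5
the term's type:
  Eq Nat 5 5


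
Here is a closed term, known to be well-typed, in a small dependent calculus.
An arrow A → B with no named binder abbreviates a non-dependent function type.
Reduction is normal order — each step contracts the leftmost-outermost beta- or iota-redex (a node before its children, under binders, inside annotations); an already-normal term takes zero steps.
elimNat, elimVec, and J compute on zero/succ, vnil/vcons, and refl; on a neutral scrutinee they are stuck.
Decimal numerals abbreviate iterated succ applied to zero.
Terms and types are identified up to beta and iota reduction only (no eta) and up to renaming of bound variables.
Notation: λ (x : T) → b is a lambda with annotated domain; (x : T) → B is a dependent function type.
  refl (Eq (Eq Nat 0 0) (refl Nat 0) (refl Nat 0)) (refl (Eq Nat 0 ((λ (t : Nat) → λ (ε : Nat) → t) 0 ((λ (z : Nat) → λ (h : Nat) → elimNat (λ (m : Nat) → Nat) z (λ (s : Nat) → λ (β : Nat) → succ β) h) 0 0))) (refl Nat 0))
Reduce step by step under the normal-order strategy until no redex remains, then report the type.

normal-order reduction:
  refl (Eq (Eq Nat 0 0) (refl Nat 0) (refl Nat 0)) (refl (Eq Nat 0 ((λ (t : Nat) → λ (ε : Nat) → t) 0 ((λ (z : Nat) → λ (h : Nat) → elimNat (λ (m : Nat) → Nat) z (λ (s : Nat) → λ (β : Nat) → succ β) h) 0 0))) (refl Nat 0))
  ~> refl (Eq (Eq Nat 0 0) (refl Nat 0) (refl Nat 0)) (refl (Eq Nat 0 ((λ (t : Nat) → 0) ((λ (ε : Nat) → λ (z : Nat) → elimNat (λ (h : Nat) → Nat) ε (λ (m : Nat) → λ (s : Nat) → succ s) z) 0 0))) (refl Nat 0))
  ~> refl (Eq (Eq Nat 0 0) (refl Nat 0) (refl Nat 0)) (refl (Eq Nat 0 0) (refl Nat 0))
inferred type:
  Eq (Eq (Eq Nat 0 0) (refl Nat 0) (refl Nat 0)) (refl (Eq Nat 0 0) (refl Nat 0)) (refl (Eq Nat 0 0) (refl Nat 0))


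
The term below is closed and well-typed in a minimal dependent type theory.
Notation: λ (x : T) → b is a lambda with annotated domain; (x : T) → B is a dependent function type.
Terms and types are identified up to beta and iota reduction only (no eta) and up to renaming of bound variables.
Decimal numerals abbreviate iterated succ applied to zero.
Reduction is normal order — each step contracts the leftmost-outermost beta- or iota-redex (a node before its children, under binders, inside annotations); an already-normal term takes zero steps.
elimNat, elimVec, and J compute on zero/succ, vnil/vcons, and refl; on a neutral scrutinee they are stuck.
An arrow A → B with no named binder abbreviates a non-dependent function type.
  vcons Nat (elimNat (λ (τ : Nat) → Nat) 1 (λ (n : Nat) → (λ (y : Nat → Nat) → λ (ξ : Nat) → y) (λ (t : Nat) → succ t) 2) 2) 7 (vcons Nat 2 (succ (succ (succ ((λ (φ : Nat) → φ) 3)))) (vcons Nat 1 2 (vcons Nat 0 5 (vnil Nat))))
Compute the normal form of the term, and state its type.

reduced normal form:
  vcons Nat 3 7 (vcons Nat 2 6 (vcons Nat 1 2 (vcons Nat 0 5 (vnil Nat))))
type:
  Vec Nat 4


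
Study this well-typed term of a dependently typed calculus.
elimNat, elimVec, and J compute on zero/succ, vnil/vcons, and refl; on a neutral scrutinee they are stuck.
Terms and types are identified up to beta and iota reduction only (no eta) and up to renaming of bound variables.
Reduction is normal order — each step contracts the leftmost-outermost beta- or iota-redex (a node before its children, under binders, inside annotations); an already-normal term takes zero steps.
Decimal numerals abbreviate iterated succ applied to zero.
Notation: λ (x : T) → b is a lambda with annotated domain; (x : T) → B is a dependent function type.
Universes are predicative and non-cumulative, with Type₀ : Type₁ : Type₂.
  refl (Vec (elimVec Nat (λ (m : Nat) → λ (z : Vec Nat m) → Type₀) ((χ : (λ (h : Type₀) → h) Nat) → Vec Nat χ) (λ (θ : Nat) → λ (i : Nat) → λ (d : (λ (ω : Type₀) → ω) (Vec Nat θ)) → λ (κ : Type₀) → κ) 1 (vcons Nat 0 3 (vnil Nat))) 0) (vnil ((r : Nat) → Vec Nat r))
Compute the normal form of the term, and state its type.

normal form:
  refl (Vec ((m : Nat) → Vec Nat m) 0) (vnil ((z : Nat) → Vec Nat z))
type:
  Eq (Vec ((m : Nat) → Vec Nat m) 0) (vnil ((z : Nat) → Vec Nat z)) (vnil ((χ : Nat) → Vec Nat χ))
observation: reduction starts at an elimVec iota-redex, and 7 normal-order steps reach the normal form.


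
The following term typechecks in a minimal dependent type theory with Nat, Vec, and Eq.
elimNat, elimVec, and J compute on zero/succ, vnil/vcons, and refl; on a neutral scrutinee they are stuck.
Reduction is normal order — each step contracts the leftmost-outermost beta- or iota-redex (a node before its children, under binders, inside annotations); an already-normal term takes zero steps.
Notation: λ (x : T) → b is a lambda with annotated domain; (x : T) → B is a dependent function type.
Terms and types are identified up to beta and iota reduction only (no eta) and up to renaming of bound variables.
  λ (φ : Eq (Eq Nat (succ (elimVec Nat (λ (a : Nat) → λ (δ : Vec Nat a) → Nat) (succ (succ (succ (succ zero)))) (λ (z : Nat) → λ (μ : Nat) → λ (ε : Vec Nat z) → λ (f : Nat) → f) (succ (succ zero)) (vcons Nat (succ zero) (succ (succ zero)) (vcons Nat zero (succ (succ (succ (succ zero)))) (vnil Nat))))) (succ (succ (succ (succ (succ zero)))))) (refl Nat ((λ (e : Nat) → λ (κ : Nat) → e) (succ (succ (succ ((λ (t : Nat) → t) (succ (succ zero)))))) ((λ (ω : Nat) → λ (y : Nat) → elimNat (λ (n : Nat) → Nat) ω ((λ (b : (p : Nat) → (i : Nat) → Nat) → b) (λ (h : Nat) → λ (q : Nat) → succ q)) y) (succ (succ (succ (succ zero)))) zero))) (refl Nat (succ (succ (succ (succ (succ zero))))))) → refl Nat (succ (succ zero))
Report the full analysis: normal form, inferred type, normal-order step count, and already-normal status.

resulting normal form:
  λ (φ : Eq (Eq Nat (succ (succ (succ (succ (succ zero))))) (succ (succ (succ (succ (succ zero)))))) (refl Nat (succ (succ (succ (succ (succ zero)))))) (refl Nat (succ (succ (succ (succ (succ zero))))))) → refl Nat (succ (succ zero))
inferred type:
  (φ : Eq (Eq Nat (succ (succ (succ (succ (succ zero))))) (succ (succ (succ (succ (succ zero)))))) (refl Nat (succ (succ (succ (succ (succ zero)))))) (refl Nat (succ (succ (succ (succ (succ zero))))))) → Eq Nat (succ (succ zero)) (succ (succ zero))
reduction steps (normal order): 14
started in normal form: no
first contracted redex: an elimVec iota-redex


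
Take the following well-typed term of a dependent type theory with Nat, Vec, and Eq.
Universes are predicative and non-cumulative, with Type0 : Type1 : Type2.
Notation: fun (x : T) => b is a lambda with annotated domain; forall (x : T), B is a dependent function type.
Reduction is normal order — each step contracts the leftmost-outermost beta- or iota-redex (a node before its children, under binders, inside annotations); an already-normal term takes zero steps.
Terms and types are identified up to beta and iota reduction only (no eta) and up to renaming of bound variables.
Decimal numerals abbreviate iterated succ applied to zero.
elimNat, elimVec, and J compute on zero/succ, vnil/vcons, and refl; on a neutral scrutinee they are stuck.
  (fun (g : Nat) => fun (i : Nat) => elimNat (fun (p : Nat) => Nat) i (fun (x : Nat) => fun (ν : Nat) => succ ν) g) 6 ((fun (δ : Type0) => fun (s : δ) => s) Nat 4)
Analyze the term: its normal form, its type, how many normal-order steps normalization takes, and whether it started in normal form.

normal form:
  10
inferred type:
  Nat
reduction steps (normal order): 23
started in normal form: no
first redex: a beta-redex


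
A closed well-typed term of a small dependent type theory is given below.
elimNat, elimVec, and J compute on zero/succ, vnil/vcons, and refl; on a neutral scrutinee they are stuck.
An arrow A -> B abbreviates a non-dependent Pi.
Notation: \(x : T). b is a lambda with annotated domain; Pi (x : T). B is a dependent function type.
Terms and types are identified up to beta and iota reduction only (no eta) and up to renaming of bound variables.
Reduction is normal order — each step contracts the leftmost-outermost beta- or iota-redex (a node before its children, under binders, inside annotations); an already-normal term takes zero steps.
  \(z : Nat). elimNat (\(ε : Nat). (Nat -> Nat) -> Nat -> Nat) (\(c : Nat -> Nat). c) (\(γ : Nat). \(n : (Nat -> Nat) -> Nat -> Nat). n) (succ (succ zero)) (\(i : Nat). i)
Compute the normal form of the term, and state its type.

normal form:
  \(z : Nat). \(ε : Nat). ε
the term's type:
  Nat -> Nat -> Nat


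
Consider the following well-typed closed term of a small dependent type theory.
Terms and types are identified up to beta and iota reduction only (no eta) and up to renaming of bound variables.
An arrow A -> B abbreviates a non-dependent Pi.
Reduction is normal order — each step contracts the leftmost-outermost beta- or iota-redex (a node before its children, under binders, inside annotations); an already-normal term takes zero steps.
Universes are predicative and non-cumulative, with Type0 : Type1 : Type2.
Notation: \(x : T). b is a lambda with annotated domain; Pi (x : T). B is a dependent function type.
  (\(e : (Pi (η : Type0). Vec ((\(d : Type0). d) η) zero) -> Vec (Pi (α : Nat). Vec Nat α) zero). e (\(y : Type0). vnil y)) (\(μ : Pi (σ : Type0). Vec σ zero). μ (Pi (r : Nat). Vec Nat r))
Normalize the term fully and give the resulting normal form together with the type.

normal form:
  vnil (Pi (e : Nat). Vec Nat e)
type:
  Vec (Pi (e : Nat). Vec Nat e) zero
observation: 3 normal-order steps separate the term from its normal form.


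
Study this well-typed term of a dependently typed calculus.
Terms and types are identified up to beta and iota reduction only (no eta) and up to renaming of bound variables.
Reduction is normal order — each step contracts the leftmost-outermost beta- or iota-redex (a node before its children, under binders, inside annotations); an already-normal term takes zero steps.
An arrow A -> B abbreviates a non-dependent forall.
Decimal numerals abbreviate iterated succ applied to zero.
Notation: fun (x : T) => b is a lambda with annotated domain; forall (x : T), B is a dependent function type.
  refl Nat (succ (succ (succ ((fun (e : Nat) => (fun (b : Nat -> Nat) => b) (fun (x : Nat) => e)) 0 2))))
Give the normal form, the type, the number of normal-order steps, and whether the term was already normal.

resulting normal form:
  refl Nat 3
the term's type:
  Eq Nat 3 3
steps to reach normal form (normal order): 3
already normal: no
first contracted redex: a beta-redex


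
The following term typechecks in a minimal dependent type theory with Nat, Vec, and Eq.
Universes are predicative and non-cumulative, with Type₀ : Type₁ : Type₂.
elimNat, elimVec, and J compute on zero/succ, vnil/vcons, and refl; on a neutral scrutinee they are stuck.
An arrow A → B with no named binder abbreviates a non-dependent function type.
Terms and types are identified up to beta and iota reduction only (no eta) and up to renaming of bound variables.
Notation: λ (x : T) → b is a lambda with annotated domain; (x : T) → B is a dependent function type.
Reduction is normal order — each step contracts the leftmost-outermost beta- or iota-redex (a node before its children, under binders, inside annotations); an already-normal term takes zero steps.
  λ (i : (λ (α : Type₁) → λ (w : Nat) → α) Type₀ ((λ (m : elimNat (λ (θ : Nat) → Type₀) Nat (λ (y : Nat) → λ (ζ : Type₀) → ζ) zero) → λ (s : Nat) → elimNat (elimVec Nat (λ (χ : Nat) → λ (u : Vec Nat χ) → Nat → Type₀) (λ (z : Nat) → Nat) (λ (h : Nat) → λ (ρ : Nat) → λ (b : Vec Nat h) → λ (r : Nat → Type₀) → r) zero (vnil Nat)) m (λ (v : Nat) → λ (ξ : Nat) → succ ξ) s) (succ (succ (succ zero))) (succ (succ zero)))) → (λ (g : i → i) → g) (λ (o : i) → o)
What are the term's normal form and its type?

normal form:
  λ (i : Type₀) → λ (α : i) → α
type:
  (i : Type₀) → i → i
observation: reduction starts at a beta-redex, and 3 normal-order steps reach the normal form.


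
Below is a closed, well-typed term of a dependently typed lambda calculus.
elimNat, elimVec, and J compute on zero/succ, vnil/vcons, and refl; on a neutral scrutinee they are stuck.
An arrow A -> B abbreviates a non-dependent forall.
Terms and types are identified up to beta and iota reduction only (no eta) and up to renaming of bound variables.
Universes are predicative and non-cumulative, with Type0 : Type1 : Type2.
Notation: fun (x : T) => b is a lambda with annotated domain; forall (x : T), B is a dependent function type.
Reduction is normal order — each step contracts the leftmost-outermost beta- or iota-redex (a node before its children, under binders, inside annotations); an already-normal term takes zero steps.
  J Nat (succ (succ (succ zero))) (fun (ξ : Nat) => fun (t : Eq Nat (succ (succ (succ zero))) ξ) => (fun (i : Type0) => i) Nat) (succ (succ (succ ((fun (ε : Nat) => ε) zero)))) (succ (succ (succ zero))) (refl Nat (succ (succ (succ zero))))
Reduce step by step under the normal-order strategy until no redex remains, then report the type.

normal-order reduction:
  J Nat (succ (succ (succ zero))) (fun (ξ : Nat) => fun (t : Eq Nat (succ (succ (succ zero))) ξ) => (fun (i : Type0) => i) Nat) (succ (succ (succ ((fun (ε : Nat) => ε) zero)))) (succ (succ (succ zero))) (refl Nat (succ (succ (succ zero))))
  ~> succ (succ (succ ((fun (ξ : Nat) => ξ) zero)))
  ~> succ (succ (succ zero))
the term's type:
  Nat


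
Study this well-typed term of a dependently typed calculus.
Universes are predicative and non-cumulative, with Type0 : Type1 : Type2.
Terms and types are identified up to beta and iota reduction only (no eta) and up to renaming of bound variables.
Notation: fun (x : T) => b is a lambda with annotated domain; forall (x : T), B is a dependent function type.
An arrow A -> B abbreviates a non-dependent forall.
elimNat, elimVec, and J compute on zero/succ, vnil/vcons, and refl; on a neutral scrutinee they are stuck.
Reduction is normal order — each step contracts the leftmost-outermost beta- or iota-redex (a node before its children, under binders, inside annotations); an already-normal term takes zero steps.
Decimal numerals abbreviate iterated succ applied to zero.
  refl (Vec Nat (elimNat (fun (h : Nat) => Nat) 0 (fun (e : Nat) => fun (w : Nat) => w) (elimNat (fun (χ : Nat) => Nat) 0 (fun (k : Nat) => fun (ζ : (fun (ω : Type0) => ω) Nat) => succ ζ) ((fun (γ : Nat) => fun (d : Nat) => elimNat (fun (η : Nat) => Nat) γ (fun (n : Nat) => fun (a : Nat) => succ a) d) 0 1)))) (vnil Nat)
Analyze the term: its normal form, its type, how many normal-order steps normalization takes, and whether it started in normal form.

normal form:
  refl (Vec Nat 0) (vnil Nat)
the term's type:
  Eq (Vec Nat 0) (vnil Nat) (vnil Nat)
normal-order step count: 15
started in normal form: no
first contracted redex: a beta-redex


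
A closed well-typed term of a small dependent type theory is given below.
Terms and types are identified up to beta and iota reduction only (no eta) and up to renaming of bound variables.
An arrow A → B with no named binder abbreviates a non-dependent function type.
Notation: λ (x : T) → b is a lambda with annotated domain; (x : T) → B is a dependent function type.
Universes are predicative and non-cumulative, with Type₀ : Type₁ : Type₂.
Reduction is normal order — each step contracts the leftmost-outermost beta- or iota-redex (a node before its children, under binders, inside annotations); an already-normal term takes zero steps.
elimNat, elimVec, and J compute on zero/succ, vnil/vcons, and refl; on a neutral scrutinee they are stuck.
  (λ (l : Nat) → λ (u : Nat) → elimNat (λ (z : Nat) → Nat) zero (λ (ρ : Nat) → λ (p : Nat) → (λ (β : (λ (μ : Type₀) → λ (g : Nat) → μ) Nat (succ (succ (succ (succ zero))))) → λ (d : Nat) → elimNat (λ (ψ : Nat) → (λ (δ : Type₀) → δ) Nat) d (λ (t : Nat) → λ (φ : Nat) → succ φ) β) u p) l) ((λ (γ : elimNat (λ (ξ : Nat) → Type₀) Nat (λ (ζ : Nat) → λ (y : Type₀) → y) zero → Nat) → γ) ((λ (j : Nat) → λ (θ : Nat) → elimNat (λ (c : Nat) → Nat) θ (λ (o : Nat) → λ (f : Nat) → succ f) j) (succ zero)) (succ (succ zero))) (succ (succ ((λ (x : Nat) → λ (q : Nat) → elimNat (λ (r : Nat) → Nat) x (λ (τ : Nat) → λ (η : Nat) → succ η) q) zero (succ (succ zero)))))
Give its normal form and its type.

resulting normal form:
  succ (succ (succ (succ (succ (succ (succ (succ (succ (succ (succ (succ zero)))))))))))
inferred type:
  Nat


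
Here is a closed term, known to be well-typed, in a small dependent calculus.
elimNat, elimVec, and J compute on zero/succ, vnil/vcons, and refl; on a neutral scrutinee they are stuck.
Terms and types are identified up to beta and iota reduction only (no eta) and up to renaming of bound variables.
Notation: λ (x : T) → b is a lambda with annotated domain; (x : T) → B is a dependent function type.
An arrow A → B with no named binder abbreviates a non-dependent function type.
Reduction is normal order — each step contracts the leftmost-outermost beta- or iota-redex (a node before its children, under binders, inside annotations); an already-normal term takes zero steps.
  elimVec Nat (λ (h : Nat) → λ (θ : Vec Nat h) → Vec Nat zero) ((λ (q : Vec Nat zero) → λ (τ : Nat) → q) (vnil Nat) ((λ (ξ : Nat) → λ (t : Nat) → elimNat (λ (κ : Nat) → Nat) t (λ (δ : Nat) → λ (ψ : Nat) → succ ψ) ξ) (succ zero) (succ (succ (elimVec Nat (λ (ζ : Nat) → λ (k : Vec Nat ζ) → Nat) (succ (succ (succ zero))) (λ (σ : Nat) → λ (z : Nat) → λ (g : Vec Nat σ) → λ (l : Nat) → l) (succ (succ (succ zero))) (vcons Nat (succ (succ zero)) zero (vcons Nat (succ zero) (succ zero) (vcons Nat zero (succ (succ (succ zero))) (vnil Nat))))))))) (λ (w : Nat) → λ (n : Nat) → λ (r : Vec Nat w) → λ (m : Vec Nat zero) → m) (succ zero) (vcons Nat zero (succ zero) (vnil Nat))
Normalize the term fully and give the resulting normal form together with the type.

resulting normal form:
  vnil Nat
type:
  Vec Nat zero


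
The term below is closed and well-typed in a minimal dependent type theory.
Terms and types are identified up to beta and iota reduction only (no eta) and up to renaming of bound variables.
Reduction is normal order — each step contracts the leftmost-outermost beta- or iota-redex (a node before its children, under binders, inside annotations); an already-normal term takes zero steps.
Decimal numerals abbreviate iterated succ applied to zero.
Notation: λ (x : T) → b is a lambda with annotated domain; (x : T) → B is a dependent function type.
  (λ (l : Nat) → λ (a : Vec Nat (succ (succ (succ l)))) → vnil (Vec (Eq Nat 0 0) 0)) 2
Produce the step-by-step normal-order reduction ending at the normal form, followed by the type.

reduction (normal order):
  (λ (l : Nat) → λ (a : Vec Nat (succ (succ (succ l)))) → vnil (Vec (Eq Nat 0 0) 0)) 2
  ~> λ (l : Vec Nat 5) → vnil (Vec (Eq Nat 0 0) 0)
type:
  (l : Vec Nat 5) → Vec (Vec (Eq Nat 0 0) 0) 0


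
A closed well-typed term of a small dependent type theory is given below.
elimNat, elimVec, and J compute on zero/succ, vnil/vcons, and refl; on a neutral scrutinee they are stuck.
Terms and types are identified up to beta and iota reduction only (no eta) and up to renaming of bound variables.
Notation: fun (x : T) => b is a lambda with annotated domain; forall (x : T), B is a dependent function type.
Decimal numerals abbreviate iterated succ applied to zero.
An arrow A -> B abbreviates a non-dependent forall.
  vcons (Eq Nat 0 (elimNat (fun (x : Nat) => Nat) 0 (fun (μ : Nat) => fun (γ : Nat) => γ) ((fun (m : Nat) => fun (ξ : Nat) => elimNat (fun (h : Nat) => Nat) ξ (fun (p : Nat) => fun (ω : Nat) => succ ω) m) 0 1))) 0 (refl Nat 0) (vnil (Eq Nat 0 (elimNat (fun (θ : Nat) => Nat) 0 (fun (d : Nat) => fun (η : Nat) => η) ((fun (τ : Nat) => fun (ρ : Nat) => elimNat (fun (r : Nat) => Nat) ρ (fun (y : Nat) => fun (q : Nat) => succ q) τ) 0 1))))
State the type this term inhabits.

inferred type:
  Vec (Eq Nat 0 0) 1


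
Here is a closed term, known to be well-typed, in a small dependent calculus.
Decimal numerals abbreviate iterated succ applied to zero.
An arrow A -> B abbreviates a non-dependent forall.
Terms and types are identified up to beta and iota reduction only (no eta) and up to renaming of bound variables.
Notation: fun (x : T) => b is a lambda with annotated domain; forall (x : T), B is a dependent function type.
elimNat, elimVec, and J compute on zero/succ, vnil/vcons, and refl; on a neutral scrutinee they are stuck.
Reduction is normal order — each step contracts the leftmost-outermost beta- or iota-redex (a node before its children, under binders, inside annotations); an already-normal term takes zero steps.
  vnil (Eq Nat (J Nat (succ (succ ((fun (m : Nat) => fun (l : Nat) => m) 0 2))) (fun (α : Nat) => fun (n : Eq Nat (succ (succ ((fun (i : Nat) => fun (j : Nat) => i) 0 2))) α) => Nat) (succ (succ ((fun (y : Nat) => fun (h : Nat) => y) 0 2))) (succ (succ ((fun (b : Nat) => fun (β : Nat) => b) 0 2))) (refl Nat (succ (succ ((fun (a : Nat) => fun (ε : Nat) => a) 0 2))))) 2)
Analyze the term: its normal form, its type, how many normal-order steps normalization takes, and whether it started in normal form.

reduced normal form:
  vnil (Eq Nat 2 2)
type:
  Vec (Eq Nat 2 2) 0
normal-order step count: 3
started in normal form: no
first contracted redex: a J iota-redex


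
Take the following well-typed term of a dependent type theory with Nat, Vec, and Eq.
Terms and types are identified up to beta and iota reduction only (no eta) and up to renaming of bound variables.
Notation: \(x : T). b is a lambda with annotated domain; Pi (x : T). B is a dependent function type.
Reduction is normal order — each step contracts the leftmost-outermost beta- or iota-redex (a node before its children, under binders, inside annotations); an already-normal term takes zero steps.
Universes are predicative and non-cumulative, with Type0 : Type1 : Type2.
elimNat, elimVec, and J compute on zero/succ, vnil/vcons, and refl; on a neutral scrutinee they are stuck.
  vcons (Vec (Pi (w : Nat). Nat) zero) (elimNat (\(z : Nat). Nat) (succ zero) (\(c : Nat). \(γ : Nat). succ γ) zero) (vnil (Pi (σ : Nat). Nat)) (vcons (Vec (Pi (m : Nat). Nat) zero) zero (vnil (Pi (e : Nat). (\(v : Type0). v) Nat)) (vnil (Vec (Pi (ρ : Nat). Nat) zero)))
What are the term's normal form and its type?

normal form:
  vcons (Vec (Pi (w : Nat). Nat) zero) (succ zero) (vnil (Pi (z : Nat). Nat)) (vcons (Vec (Pi (c : Nat). Nat) zero) zero (vnil (Pi (γ : Nat). Nat)) (vnil (Vec (Pi (σ : Nat). Nat) zero)))
the term's type:
  Vec (Vec (Pi (w : Nat). Nat) zero) (succ (succ zero))
observation: the first redex contracted is an elimNat iota-redex; the normal form is reached in 2 normal-order steps.


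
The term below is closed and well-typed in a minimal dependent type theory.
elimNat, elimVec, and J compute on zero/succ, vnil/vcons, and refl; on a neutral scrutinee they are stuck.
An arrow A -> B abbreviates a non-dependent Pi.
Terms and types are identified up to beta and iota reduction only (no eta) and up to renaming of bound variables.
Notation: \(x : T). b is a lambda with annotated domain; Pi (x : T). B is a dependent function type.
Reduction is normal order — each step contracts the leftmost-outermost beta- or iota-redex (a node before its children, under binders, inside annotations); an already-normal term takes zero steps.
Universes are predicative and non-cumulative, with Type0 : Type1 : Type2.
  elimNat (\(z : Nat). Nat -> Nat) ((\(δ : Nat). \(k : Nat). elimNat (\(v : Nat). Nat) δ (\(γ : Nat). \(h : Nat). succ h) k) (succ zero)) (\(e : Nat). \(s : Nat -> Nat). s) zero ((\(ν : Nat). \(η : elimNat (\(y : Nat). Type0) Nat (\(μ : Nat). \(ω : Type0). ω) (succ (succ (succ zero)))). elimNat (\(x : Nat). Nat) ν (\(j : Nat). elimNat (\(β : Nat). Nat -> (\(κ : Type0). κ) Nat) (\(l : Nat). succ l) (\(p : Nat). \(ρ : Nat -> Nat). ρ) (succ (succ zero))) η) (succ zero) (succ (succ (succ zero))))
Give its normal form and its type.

reduced normal form:
  succ (succ (succ (succ (succ zero))))
type:
  Nat


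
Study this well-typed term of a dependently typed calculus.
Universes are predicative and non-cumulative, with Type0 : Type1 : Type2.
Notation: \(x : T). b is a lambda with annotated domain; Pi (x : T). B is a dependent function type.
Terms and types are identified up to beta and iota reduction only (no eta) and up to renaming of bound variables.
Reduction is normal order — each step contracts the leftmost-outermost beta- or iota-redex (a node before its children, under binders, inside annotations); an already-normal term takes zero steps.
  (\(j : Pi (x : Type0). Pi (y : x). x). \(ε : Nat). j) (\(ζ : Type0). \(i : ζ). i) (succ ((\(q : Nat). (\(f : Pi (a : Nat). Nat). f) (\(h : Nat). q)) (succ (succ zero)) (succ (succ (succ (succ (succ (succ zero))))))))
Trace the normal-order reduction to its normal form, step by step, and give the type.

reduction (normal order):
  (\(j : Pi (x : Type0). Pi (y : x). x). \(ε : Nat). j) (\(ζ : Type0). \(i : ζ). i) (succ ((\(q : Nat). (\(f : Pi (a : Nat). Nat). f) (\(h : Nat). q)) (succ (succ zero)) (succ (succ (succ (succ (succ (succ zero))))))))
  ~> (\(j : Nat). \(x : Type0). \(y : x). y) (succ ((\(ε : Nat). (\(ζ : Pi (i : Nat). Nat). ζ) (\(q : Nat). ε)) (succ (succ zero)) (succ (succ (succ (succ (succ (succ zero))))))))
  ~> \(j : Type0). \(x : j). x
the term's type:
  Pi (j : Type0). Pi (x : j). j


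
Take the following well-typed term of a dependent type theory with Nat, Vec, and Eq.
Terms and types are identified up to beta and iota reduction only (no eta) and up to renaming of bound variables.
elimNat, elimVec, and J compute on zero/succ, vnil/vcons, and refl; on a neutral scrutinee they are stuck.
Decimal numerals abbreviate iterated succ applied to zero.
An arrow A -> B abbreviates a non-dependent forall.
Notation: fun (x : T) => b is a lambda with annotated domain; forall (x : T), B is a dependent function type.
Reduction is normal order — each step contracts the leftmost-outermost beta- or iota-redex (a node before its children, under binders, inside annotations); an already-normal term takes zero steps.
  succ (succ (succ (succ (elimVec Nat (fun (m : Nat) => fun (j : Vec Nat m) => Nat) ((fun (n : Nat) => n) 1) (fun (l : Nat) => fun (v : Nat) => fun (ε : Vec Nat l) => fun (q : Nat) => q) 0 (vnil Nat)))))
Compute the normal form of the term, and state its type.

resulting normal form:
  5
the term's type:
  Nat
observation: the leftmost-outermost redex is an elimVec iota-redex, and normalization takes 2 steps.


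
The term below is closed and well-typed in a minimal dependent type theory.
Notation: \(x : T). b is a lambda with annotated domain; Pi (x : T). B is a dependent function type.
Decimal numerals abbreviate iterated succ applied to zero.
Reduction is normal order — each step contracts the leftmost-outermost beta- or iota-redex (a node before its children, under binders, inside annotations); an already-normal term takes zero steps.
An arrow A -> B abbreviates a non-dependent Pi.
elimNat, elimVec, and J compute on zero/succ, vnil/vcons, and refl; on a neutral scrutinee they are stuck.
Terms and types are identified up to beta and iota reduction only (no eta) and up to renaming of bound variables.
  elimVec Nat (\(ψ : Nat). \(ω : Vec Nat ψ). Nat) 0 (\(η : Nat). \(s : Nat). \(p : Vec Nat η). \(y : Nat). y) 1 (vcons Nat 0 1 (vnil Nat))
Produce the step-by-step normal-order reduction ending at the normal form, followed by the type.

reduction (normal order):
  elimVec Nat (\(ψ : Nat). \(ω : Vec Nat ψ). Nat) 0 (\(η : Nat). \(s : Nat). \(p : Vec Nat η). \(y : Nat). y) 1 (vcons Nat 0 1 (vnil Nat))
  ~> (\(ψ : Nat). \(ω : Nat). \(η : Vec Nat ψ). \(s : Nat). s) 0 1 (vnil Nat) (elimVec Nat (\(p : Nat). \(y : Vec Nat p). Nat) 0 (\(ρ : Nat). \(m : Nat). \(q : Vec Nat ρ). \(ε : Nat). ε) 0 (vnil Nat))
  ~> (\(ψ : Nat). \(ω : Vec Nat 0). \(η : Nat). η) 1 (vnil Nat) (elimVec Nat (\(s : Nat). \(p : Vec Nat s). Nat) 0 (\(y : Nat). \(ρ : Nat). \(m : Vec Nat y). \(q : Nat). q) 0 (vnil Nat))
  ~> (\(ψ : Vec Nat 0). \(ω : Nat). ω) (vnil Nat) (elimVec Nat (\(η : Nat). \(s : Vec Nat η). Nat) 0 (\(p : Nat). \(y : Nat). \(ρ : Vec Nat p). \(m : Nat). m) 0 (vnil Nat))
  ~> (\(ψ : Nat). ψ) (elimVec Nat (\(ω : Nat). \(η : Vec Nat ω). Nat) 0 (\(s : Nat). \(p : Nat). \(y : Vec Nat s). \(ρ : Nat). ρ) 0 (vnil Nat))
  ~> elimVec Nat (\(ψ : Nat). \(ω : Vec Nat ψ). Nat) 0 (\(η : Nat). \(s : Nat). \(p : Vec Nat η). \(y : Nat). y) 0 (vnil Nat)
  ~> 0
inferred type:
  Nat


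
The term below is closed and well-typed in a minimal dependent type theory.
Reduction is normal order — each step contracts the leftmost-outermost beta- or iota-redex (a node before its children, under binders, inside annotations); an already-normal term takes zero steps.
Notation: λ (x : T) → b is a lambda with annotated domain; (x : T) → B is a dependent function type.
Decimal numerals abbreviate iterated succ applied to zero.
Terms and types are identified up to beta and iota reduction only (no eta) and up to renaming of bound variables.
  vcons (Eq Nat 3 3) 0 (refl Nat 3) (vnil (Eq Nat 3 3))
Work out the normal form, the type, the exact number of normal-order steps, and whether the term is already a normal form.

resulting normal form:
  vcons (Eq Nat 3 3) 0 (refl Nat 3) (vnil (Eq Nat 3 3))
inferred type:
  Vec (Eq Nat 3 3) 1
normal-order step count: 0
already normal: yes


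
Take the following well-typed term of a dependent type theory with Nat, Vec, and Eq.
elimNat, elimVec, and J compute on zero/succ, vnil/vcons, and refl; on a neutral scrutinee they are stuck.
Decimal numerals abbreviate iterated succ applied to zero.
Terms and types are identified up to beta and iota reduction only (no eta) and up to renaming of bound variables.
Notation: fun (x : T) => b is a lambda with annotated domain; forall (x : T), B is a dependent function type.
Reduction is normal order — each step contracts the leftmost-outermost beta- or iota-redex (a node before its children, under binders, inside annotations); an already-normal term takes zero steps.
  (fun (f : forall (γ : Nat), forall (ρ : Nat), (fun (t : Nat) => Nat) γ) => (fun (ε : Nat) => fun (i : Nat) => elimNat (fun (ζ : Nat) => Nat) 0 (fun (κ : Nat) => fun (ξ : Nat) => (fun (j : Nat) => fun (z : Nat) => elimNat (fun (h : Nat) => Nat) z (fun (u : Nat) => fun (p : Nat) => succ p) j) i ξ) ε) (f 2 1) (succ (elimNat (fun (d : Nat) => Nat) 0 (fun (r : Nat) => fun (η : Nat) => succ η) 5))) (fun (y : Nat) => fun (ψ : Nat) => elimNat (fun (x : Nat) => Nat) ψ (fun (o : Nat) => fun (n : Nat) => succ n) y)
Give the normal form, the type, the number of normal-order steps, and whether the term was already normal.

normal form:
  18
inferred type:
  Nat
normal-order step count: 59
term was already normal: no
first contracted redex: a beta-redex


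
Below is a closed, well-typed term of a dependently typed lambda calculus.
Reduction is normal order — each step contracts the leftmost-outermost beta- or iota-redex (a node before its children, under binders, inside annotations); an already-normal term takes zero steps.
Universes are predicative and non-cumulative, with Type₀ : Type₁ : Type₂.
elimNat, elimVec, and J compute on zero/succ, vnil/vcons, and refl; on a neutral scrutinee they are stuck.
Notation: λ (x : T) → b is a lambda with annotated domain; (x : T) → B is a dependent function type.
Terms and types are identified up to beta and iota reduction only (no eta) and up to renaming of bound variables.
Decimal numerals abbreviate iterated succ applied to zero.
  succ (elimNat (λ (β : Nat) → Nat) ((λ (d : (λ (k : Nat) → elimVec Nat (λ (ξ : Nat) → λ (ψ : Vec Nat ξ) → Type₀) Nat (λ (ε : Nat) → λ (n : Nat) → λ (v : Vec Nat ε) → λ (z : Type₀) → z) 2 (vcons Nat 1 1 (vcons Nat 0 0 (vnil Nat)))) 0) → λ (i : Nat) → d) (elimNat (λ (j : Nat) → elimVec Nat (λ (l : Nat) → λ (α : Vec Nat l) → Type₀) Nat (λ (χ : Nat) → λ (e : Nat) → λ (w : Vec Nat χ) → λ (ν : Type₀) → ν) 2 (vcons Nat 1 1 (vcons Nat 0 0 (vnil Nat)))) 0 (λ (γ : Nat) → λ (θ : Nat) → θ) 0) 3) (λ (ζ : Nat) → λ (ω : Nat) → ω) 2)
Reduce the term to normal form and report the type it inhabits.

normal form:
  1
inferred type:
  Nat
observation: the first redex contracted is an elimNat iota-redex; the normal form is reached in 10 normal-order steps.


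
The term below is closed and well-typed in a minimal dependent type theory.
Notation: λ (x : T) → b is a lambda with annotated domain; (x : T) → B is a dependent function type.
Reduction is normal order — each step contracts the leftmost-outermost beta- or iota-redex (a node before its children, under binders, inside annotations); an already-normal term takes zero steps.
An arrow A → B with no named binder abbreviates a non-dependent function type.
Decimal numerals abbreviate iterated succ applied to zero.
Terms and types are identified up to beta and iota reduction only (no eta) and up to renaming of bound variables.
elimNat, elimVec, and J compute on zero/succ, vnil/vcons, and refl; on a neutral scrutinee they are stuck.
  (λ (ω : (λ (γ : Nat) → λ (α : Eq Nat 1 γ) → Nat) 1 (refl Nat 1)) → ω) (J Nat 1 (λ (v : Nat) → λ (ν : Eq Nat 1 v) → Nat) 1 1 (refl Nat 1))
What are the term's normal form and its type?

resulting normal form:
  1
the term's type:
  Nat


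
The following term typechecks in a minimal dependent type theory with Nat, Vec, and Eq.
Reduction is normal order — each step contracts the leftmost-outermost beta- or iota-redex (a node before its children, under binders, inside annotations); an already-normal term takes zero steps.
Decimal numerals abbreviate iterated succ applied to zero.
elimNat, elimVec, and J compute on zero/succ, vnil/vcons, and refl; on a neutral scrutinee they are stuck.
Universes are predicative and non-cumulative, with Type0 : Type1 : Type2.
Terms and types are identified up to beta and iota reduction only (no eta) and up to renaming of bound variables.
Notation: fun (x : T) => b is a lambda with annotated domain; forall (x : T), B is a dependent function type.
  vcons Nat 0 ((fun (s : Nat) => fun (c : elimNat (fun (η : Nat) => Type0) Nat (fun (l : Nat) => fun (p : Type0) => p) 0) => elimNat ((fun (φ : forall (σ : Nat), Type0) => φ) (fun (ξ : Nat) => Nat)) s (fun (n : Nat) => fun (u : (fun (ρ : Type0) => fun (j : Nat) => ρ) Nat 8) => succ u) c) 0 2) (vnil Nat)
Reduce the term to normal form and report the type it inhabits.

normal form:
  vcons Nat 0 2 (vnil Nat)
the term's type:
  Vec Nat 1
observation: the term reaches its normal form after 9 normal-order steps.
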